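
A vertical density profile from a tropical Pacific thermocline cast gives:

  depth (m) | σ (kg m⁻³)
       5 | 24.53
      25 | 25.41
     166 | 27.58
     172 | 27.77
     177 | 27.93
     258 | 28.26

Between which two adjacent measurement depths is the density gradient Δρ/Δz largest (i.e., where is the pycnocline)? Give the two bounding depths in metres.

Compute the density gradient over each adjacent pair:
  5–25 m: Δρ/Δz = 0.88/20 = 0.044 kg m⁻⁴
  25–166 m: Δρ/Δz = 2.17/141 = 0.015 kg m⁻⁴
  166–172 m: Δρ/Δz = 0.19/6 = 0.032 kg m⁻⁴
  172–177 m: Δρ/Δz = 0.16/5 = 0.032 kg m⁻⁴
  177–258 m: Δρ/Δz = 0.33/81 = 4.1 × 10⁻³ kg m⁻⁴
The largest gradient is in the 5–25 m interval — the pycnocline.

5–25 m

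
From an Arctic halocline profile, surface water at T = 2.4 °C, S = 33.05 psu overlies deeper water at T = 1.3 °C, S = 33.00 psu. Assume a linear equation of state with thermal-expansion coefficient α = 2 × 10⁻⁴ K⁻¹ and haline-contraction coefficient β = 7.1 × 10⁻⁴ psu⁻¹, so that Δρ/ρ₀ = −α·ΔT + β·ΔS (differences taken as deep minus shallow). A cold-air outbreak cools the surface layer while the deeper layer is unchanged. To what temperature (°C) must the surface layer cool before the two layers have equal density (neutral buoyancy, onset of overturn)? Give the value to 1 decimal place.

Neutral buoyancy requires Δρ = 0, i.e. −α(T_deep − T_surf′) + β(S_deep − S_surf) = 0.
T_surf′ = T_deep − (β/α)·ΔS = 1.3 − (7.1 × 10⁻⁴/2 × 10⁻⁴)·(-0.05) = 1.478 °C.
Cooling required: 2.4 − (1.478) = 0.922 °C.

1.5 °C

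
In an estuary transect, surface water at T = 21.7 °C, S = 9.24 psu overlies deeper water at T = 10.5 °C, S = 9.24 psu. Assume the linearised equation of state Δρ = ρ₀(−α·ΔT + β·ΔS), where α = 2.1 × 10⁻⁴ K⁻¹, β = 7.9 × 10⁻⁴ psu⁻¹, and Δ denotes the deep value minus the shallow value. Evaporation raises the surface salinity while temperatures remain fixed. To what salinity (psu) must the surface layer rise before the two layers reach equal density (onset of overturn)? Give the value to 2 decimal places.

Neutral buoyancy requires −α(T_deep − T_surf) + β(S_deep − S_surf′) = 0.
S_surf′ = S_deep − (α/β)·ΔT = 9.24 − (2.1 × 10⁻⁴/7.9 × 10⁻⁴)·(-11.2) = 12.2172 psu.
Increase required: 12.2172 − 9.24 = 2.9772 psu.

12.22 psu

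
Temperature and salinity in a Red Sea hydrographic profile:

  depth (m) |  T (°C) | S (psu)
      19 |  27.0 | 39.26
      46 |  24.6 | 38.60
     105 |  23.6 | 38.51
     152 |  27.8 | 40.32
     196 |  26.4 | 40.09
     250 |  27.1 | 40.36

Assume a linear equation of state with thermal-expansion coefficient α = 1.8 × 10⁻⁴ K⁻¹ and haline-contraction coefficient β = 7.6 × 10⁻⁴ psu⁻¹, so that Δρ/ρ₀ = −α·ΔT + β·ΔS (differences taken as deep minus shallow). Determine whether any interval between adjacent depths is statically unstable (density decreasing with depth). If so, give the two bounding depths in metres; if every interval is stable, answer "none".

Evaluate Δρ/ρ₀ = −αΔT + βΔS across each adjacent pair:
  19–46 m: −αΔT+βΔS = −(1.8 × 10⁻⁴)(-2.4)+(7.6 × 10⁻⁴)(-0.66) = -7.0 × 10⁻⁵ → UNSTABLE
  46–105 m: −αΔT+βΔS = −(1.8 × 10⁻⁴)(-1.0)+(7.6 × 10⁻⁴)(-0.09) = 1.1 × 10⁻⁴ → stable
  105–152 m: −αΔT+βΔS = −(1.8 × 10⁻⁴)(+4.2)+(7.6 × 10⁻⁴)(+1.81) = 6.2 × 10⁻⁴ → stable
  152–196 m: −αΔT+βΔS = −(1.8 × 10⁻⁴)(-1.4)+(7.6 × 10⁻⁴)(-0.23) = 7.7 × 10⁻⁵ → stable
  196–250 m: −αΔT+βΔS = −(1.8 × 10⁻⁴)(+0.7)+(7.6 × 10⁻⁴)(+0.27) = 7.9 × 10⁻⁵ → stable
The 19–46 m interval has Δρ < 0: lighter water underlies denser water.

19–46 m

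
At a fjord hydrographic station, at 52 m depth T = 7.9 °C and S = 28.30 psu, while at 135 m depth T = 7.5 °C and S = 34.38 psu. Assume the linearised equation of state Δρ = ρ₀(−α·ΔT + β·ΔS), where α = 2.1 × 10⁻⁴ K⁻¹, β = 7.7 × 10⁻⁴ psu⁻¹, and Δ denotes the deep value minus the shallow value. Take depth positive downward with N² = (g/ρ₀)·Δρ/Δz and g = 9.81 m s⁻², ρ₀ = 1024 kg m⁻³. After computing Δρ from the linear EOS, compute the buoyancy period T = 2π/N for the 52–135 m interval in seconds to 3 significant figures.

265 s

ΔT = -0.4 K, ΔS = +6.08 psu (deep − shallow).
Δρ/ρ₀ = −αΔT + βΔS = 8.40 × 10⁻⁵ + 4.6816 × 10⁻³ = 4.7656 × 10⁻³, so Δρ ≈ 4.880 kg m⁻³.
N² = (g/ρ₀)·Δρ/Δz = g·(Δρ/ρ₀)/Δz = 9.81 × 4.7656 × 10⁻³ / 83 = 5.6326 × 10⁻⁴ s⁻².
N = √(5.6326 × 10⁻⁴) = 0.023733 rad s⁻¹ → T = 2π/N = 264.74 s ≈ 265 s.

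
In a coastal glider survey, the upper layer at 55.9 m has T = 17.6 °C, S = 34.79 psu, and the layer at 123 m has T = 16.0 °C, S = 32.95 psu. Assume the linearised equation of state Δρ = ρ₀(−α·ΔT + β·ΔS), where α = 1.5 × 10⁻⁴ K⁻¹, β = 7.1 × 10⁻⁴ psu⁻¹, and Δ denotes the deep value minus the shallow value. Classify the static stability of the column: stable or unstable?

unstable

ΔT = 16.0 − 17.6 = -1.6 K and ΔS = 32.95 − 34.79 = -1.84 psu (deep − shallow).
−αΔT = 2.40 × 10⁻⁴; βΔS = -1.3064 × 10⁻³; sum Δρ/ρ₀ = -1.0664 × 10⁻³.
Δρ/ρ₀ < 0, so Δρ < 0: deeper water is lighter → statically unstable; the column would overturn.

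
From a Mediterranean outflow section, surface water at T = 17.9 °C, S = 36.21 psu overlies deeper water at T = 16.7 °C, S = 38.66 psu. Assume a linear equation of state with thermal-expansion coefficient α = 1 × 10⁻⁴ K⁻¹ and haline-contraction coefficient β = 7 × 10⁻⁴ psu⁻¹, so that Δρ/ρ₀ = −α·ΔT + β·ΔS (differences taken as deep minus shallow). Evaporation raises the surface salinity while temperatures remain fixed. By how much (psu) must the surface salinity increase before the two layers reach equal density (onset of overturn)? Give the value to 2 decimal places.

Neutral buoyancy requires −α(T_deep − T_surf) + β(S_deep − S_surf′) = 0.
S_surf′ = S_deep − (α/β)·ΔT = 38.66 − (1 × 10⁻⁴/7 × 10⁻⁴)·(-1.2) = 38.8314 psu.
Increase required: 38.8314 − 36.21 = 2.6214 psu.

2.62 psu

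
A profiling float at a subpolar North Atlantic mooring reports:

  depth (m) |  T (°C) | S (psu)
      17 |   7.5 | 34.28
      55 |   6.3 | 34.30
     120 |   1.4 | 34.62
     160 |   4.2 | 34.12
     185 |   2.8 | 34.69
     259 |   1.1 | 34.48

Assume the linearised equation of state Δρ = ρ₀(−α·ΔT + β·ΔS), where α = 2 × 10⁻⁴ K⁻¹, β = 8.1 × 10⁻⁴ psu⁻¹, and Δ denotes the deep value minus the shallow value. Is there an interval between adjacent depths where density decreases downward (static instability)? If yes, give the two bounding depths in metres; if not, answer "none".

120–160 m

Evaluate Δρ/ρ₀ = −αΔT + βΔS across each adjacent pair:
  17–55 m: −αΔT+βΔS = −(2 × 10⁻⁴)(-1.2)+(8.1 × 10⁻⁴)(+0.02) = 2.6 × 10⁻⁴ → stable
  55–120 m: −αΔT+βΔS = −(2 × 10⁻⁴)(-4.9)+(8.1 × 10⁻⁴)(+0.32) = 1.2 × 10⁻³ → stable
  120–160 m: −αΔT+βΔS = −(2 × 10⁻⁴)(+2.8)+(8.1 × 10⁻⁴)(-0.50) = -9.6 × 10⁻⁴ → UNSTABLE
  160–185 m: −αΔT+βΔS = −(2 × 10⁻⁴)(-1.4)+(8.1 × 10⁻⁴)(+0.57) = 7.4 × 10⁻⁴ → stable
  185–259 m: −αΔT+βΔS = −(2 × 10⁻⁴)(-1.7)+(8.1 × 10⁻⁴)(-0.21) = 1.7 × 10⁻⁴ → stable
The 120–160 m interval has Δρ < 0: lighter water underlies denser water.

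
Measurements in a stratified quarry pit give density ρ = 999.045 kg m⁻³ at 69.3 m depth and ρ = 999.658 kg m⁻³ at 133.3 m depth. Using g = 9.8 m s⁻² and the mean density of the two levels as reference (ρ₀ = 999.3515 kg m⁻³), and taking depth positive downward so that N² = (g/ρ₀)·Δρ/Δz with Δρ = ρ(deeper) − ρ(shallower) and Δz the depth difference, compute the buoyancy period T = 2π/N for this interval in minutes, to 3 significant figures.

Δρ = 999.658 − 999.045 = 0.613 kg m⁻³ over Δz = 133.3 − 69.3 = 64 m.
N² = (9.8/999.3515) × (0.613/64) = 9.3927 × 10⁻⁵ s⁻².
N = √(9.3927 × 10⁻⁵) = 9.6916 × 10⁻³ rad s⁻¹, so T = 2π/N = 648.31 s = 10.805 min ≈ 10.8 min.

10.8 min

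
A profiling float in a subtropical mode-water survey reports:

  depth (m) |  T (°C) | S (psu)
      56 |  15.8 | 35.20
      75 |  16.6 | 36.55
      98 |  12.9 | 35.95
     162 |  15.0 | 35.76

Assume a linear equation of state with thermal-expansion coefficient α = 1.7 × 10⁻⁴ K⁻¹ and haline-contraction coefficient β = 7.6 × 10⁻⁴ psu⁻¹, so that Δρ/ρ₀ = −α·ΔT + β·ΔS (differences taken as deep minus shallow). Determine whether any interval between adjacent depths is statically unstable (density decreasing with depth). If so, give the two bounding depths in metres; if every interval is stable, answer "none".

98–162 m

Evaluate Δρ/ρ₀ = −αΔT + βΔS across each adjacent pair:
  56–75 m: −αΔT+βΔS = −(1.7 × 10⁻⁴)(+0.8)+(7.6 × 10⁻⁴)(+1.35) = 8.9 × 10⁻⁴ → stable
  75–98 m: −αΔT+βΔS = −(1.7 × 10⁻⁴)(-3.7)+(7.6 × 10⁻⁴)(-0.60) = 1.7 × 10⁻⁴ → stable
  98–162 m: −αΔT+βΔS = −(1.7 × 10⁻⁴)(+2.1)+(7.6 × 10⁻⁴)(-0.19) = -5.0 × 10⁻⁴ → UNSTABLE
The 98–162 m interval has Δρ < 0: lighter water underlies denser water.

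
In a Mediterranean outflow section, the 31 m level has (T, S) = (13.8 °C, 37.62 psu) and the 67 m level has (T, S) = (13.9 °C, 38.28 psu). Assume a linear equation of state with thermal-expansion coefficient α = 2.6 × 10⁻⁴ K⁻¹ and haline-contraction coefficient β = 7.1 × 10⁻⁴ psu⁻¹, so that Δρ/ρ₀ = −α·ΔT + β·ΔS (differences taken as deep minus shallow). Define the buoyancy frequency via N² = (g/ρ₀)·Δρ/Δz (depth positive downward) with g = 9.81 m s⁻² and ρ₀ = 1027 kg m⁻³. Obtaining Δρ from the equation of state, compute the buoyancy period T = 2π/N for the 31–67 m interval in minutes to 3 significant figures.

9.54 min

ΔT = +0.1 K, ΔS = +0.66 psu (deep − shallow).
Δρ/ρ₀ = −αΔT + βΔS = -2.60 × 10⁻⁵ + 4.686 × 10⁻⁴ = 4.426 × 10⁻⁴, so Δρ ≈ 0.4546 kg m⁻³.
N² = (g/ρ₀)·Δρ/Δz = g·(Δρ/ρ₀)/Δz = 9.81 × 4.426 × 10⁻⁴ / 36 = 1.2061 × 10⁻⁴ s⁻².
N = √(1.2061 × 10⁻⁴) = 0.010982 rad s⁻¹ → T = 2π/N = 572.13 s = 9.5355 min ≈ 9.54 min.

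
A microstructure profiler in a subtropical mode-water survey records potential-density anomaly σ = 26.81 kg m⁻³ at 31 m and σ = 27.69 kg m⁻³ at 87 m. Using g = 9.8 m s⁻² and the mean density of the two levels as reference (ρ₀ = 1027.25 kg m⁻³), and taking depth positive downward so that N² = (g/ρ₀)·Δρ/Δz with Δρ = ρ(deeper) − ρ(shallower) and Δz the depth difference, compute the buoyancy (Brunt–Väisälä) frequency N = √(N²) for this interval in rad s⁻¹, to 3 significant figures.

0.0122 rad s⁻¹

Δρ = 1027.69 − 1026.81 = 0.88 kg m⁻³ over Δz = 87 − 31 = 56 m.
N² = (9.8/1027.25) × (0.88/56) = 1.4991 × 10⁻⁴ s⁻².
N = √(1.4991 × 10⁻⁴) = 0.012244 rad s⁻¹ ≈ 0.0122 rad s⁻¹.
Since Δρ > 0 the layer is stably stratified.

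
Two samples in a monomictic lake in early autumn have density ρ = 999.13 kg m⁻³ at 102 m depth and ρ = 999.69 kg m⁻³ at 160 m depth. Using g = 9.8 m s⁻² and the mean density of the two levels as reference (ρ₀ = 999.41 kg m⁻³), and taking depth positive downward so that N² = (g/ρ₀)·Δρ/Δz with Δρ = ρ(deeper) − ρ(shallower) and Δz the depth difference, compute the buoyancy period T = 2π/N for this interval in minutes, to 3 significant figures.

Δρ = 999.69 − 999.13 = 0.56 kg m⁻³ over Δz = 160 − 102 = 58 m.
N² = (9.8/999.41) × (0.56/58) = 9.4677 × 10⁻⁵ s⁻².
N = √(9.4677 × 10⁻⁵) = 9.7302 × 10⁻³ rad s⁻¹, so T = 2π/N = 645.74 s = 10.762 min ≈ 10.8 min.

10.8 min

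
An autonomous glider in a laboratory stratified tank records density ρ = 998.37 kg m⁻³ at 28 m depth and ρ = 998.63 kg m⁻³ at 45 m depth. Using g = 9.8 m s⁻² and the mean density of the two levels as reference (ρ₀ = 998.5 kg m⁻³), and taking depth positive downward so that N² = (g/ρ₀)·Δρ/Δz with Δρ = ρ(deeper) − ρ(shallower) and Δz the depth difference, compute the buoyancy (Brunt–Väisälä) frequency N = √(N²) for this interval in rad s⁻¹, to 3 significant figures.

Δρ = 998.63 − 998.37 = 0.26 kg m⁻³ over Δz = 45 − 28 = 17 m.
N² = (9.8/998.5) × (0.26/17) = 1.5011 × 10⁻⁴ s⁻².
N = √(1.5011 × 10⁻⁴) = 0.012252 rad s⁻¹ ≈ 0.0123 rad s⁻¹.

0.0123 rad s⁻¹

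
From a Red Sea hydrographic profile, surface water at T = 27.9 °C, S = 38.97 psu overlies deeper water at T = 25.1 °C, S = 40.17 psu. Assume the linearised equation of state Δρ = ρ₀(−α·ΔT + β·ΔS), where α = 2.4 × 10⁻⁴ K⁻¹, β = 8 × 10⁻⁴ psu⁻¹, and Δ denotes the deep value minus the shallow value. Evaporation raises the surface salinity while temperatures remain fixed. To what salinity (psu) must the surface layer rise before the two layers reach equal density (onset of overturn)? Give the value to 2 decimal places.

Neutral buoyancy requires −α(T_deep − T_surf) + β(S_deep − S_surf′) = 0.
S_surf′ = S_deep − (α/β)·ΔT = 40.17 − (2.4 × 10⁻⁴/8 × 10⁻⁴)·(-2.8) = 41.0100 psu.
Increase required: 41.0100 − 38.97 = 2.0400 psu.

41.01 psu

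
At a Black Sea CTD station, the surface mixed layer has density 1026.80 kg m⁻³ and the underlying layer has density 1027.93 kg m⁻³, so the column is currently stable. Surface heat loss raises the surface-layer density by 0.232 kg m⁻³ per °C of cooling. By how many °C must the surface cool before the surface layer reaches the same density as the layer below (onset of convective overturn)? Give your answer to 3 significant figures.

4.87 °C

Density deficit of the surface layer: 1027.93 − 1026.80 = 1.13 kg m⁻³.
Required change = 1.13 / 0.232 = 4.87 °C.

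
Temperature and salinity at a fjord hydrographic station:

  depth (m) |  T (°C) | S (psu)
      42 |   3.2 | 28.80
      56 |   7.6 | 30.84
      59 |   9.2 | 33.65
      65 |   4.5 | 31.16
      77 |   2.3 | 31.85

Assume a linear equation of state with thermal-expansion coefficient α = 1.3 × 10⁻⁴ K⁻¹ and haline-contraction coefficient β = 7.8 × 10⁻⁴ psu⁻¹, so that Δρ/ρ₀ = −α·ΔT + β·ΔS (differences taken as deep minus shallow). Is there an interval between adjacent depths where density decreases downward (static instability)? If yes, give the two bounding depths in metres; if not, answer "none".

59–65 m

Evaluate Δρ/ρ₀ = −αΔT + βΔS across each adjacent pair:
  42–56 m: −αΔT+βΔS = −(1.3 × 10⁻⁴)(+4.4)+(7.8 × 10⁻⁴)(+2.04) = 1.0 × 10⁻³ → stable
  56–59 m: −αΔT+βΔS = −(1.3 × 10⁻⁴)(+1.6)+(7.8 × 10⁻⁴)(+2.81) = 2.0 × 10⁻³ → stable
  59–65 m: −αΔT+βΔS = −(1.3 × 10⁻⁴)(-4.7)+(7.8 × 10⁻⁴)(-2.49) = -1.3 × 10⁻³ → UNSTABLE
  65–77 m: −αΔT+βΔS = −(1.3 × 10⁻⁴)(-2.2)+(7.8 × 10⁻⁴)(+0.69) = 8.2 × 10⁻⁴ → stable
The 59–65 m interval has Δρ < 0: lighter water underlies denser water.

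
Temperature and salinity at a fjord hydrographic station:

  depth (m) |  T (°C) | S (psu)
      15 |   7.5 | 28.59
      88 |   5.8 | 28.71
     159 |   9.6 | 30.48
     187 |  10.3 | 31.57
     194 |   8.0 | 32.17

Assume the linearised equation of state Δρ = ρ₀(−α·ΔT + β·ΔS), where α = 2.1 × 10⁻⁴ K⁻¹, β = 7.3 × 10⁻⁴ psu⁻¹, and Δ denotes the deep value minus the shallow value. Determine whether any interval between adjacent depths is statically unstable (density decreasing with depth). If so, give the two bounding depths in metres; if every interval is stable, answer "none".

Evaluate Δρ/ρ₀ = −αΔT + βΔS across each adjacent pair:
  15–88 m: −αΔT+βΔS = −(2.1 × 10⁻⁴)(-1.7)+(7.3 × 10⁻⁴)(+0.12) = 4.4 × 10⁻⁴ → stable
  88–159 m: −αΔT+βΔS = −(2.1 × 10⁻⁴)(+3.8)+(7.3 × 10⁻⁴)(+1.77) = 4.9 × 10⁻⁴ → stable
  159–187 m: −αΔT+βΔS = −(2.1 × 10⁻⁴)(+0.7)+(7.3 × 10⁻⁴)(+1.09) = 6.5 × 10⁻⁴ → stable
  187–194 m: −αΔT+βΔS = −(2.1 × 10⁻⁴)(-2.3)+(7.3 × 10⁻⁴)(+0.60) = 9.2 × 10⁻⁴ → stable
Every interval has Δρ > 0: the column is stably stratified throughout.

none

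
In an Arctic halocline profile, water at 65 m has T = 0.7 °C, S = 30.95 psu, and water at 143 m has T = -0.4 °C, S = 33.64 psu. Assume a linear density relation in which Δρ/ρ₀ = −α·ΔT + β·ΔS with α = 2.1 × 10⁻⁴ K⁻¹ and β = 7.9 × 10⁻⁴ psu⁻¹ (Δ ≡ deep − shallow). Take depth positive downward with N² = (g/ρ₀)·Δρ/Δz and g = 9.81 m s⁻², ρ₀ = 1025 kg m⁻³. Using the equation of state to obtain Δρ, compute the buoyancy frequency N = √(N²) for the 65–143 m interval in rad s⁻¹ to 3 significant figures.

0.0172 rad s⁻¹

ΔT = -1.1 K, ΔS = +2.69 psu (deep − shallow).
Δρ/ρ₀ = −αΔT + βΔS = 2.31 × 10⁻⁴ + 2.1251 × 10⁻³ = 2.3561 × 10⁻³, so Δρ ≈ 2.415 kg m⁻³.
N² = (g/ρ₀)·Δρ/Δz = g·(Δρ/ρ₀)/Δz = 9.81 × 2.3561 × 10⁻³ / 78 = 2.9632 × 10⁻⁴ s⁻².
N = √(2.9632 × 10⁻⁴) = 0.017214 rad s⁻¹ ≈ 0.0172 rad s⁻¹.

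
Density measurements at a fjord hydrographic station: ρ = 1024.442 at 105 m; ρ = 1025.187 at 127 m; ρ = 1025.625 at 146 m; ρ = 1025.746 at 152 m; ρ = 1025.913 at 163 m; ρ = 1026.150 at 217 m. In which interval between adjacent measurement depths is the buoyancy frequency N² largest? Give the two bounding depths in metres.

Compute the density gradient over each adjacent pair:
  105–127 m: Δρ/Δz = 0.745/22 = 0.034 kg m⁻⁴
  127–146 m: Δρ/Δz = 0.438/19 = 0.023 kg m⁻⁴
  146–152 m: Δρ/Δz = 0.121/6 = 0.020 kg m⁻⁴
  152–163 m: Δρ/Δz = 0.167/11 = 0.015 kg m⁻⁴
  163–217 m: Δρ/Δz = 0.237/54 = 4.4 × 10⁻³ kg m⁻⁴
The largest gradient is in the 105–127 m interval — the pycnocline.

105–127 m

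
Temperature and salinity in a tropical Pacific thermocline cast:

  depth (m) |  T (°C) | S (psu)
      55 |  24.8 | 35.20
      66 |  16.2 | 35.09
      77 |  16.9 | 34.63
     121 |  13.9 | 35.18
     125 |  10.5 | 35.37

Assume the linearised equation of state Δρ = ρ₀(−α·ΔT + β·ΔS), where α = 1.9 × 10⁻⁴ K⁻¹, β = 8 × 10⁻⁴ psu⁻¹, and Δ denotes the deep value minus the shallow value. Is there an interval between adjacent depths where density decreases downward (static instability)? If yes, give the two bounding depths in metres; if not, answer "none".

Evaluate Δρ/ρ₀ = −αΔT + βΔS across each adjacent pair:
  55–66 m: −αΔT+βΔS = −(1.9 × 10⁻⁴)(-8.6)+(8 × 10⁻⁴)(-0.11) = 1.5 × 10⁻³ → stable
  66–77 m: −αΔT+βΔS = −(1.9 × 10⁻⁴)(+0.7)+(8 × 10⁻⁴)(-0.46) = -5.0 × 10⁻⁴ → UNSTABLE
  77–121 m: −αΔT+βΔS = −(1.9 × 10⁻⁴)(-3.0)+(8 × 10⁻⁴)(+0.55) = 1.0 × 10⁻³ → stable
  121–125 m: −αΔT+βΔS = −(1.9 × 10⁻⁴)(-3.4)+(8 × 10⁻⁴)(+0.19) = 8.0 × 10⁻⁴ → stable
The 66–77 m interval has Δρ < 0: lighter water underlies denser water.

66–77 m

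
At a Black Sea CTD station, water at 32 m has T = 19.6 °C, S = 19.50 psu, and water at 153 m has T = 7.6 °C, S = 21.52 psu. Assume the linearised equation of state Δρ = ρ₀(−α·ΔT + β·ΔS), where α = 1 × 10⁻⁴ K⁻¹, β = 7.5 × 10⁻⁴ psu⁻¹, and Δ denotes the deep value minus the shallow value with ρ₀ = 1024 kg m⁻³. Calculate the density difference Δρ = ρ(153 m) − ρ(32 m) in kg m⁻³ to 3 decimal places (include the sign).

ΔT = -12.0 K, ΔS = +2.02 psu (deep − shallow).
Δρ/ρ₀ = −(1 × 10⁻⁴)(-12.0) + (7.5 × 10⁻⁴)(+2.02) = 2.715 × 10⁻³.
Δρ = 1024 × (2.715 × 10⁻³) = +2.780 kg m⁻³.
Positive Δρ: denser below, stable.

+2.780 kg m⁻³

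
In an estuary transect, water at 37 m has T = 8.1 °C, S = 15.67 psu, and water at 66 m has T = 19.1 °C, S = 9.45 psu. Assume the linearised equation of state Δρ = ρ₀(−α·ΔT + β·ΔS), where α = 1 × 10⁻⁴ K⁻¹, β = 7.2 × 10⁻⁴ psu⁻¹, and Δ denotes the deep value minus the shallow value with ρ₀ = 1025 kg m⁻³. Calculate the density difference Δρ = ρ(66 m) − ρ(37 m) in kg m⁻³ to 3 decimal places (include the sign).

-5.718 kg m⁻³

ΔT = +11.0 K, ΔS = -6.22 psu (deep − shallow).
Δρ/ρ₀ = −(1 × 10⁻⁴)(+11.0) + (7.2 × 10⁻⁴)(-6.22) = -5.5784 × 10⁻³.
Δρ = 1025 × (-5.5784 × 10⁻³) = -5.718 kg m⁻³.
Negative Δρ: lighter below, statically unstable.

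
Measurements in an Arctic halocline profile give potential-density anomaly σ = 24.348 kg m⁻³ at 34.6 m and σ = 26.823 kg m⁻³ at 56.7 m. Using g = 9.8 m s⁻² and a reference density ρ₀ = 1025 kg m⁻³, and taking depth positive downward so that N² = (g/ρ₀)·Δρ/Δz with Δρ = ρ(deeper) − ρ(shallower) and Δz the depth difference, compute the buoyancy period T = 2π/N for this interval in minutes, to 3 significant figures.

Δρ = 1026.823 − 1024.348 = 2.475 kg m⁻³ over Δz = 56.7 − 34.6 = 22.1 m.
N² = (9.8/1025) × (2.475/22.1) = 1.0707 × 10⁻³ s⁻².
N = √(1.0707 × 10⁻³) = 0.032722 rad s⁻¹, so T = 2π/N = 192.02 s = 3.2003 min ≈ 3.20 min.

3.20 min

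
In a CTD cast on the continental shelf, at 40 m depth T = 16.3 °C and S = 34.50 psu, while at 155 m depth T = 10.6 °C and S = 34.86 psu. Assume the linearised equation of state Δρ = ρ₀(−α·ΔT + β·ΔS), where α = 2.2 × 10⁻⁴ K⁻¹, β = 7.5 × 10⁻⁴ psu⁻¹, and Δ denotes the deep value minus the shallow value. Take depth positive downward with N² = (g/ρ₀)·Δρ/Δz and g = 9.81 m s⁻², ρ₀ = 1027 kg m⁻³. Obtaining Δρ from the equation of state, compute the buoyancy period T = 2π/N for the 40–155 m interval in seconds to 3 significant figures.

ΔT = -5.7 K, ΔS = +0.36 psu (deep − shallow).
Δρ/ρ₀ = −αΔT + βΔS = 1.254 × 10⁻³ + 2.70 × 10⁻⁴ = 1.524 × 10⁻³, so Δρ ≈ 1.565 kg m⁻³.
N² = (g/ρ₀)·Δρ/Δz = g·(Δρ/ρ₀)/Δz = 9.81 × 1.524 × 10⁻³ / 115 = 1.3000 × 10⁻⁴ s⁻².
N = √(1.3000 × 10⁻⁴) = 0.011402 rad s⁻¹ → T = 2π/N = 551.06 s ≈ 551 s.

551 s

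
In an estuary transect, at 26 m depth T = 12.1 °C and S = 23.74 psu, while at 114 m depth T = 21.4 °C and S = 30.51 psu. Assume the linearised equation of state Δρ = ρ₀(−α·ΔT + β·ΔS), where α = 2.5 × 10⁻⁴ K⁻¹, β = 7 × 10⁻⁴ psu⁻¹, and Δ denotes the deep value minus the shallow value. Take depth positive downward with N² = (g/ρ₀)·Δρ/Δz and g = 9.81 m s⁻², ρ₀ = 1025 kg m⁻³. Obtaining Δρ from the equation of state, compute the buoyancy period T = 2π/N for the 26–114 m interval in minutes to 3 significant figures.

ΔT = +9.3 K, ΔS = +6.77 psu (deep − shallow).
Δρ/ρ₀ = −αΔT + βΔS = -2.325 × 10⁻³ + 4.739 × 10⁻³ = 2.414 × 10⁻³, so Δρ ≈ 2.474 kg m⁻³.
N² = (g/ρ₀)·Δρ/Δz = g·(Δρ/ρ₀)/Δz = 9.81 × 2.414 × 10⁻³ / 88 = 2.6911 × 10⁻⁴ s⁻².
N = √(2.6911 × 10⁻⁴) = 0.016405 rad s⁻¹ → T = 2π/N = 383.00 s = 6.3833 min ≈ 6.38 min.

6.38 min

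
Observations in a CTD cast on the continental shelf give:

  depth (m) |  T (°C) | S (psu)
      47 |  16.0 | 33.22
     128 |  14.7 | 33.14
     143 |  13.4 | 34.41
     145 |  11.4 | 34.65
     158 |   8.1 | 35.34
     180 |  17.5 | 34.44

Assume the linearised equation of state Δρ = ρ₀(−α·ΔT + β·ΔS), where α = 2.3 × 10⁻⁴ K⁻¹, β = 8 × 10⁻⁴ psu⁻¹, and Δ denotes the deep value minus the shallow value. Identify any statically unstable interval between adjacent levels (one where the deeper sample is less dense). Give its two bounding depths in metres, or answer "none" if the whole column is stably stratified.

158–180 m

Evaluate Δρ/ρ₀ = −αΔT + βΔS across each adjacent pair:
  47–128 m: −αΔT+βΔS = −(2.3 × 10⁻⁴)(-1.3)+(8 × 10⁻⁴)(-0.08) = 2.3 × 10⁻⁴ → stable
  128–143 m: −αΔT+βΔS = −(2.3 × 10⁻⁴)(-1.3)+(8 × 10⁻⁴)(+1.27) = 1.3 × 10⁻³ → stable
  143–145 m: −αΔT+βΔS = −(2.3 × 10⁻⁴)(-2.0)+(8 × 10⁻⁴)(+0.24) = 6.5 × 10⁻⁴ → stable
  145–158 m: −αΔT+βΔS = −(2.3 × 10⁻⁴)(-3.3)+(8 × 10⁻⁴)(+0.69) = 1.3 × 10⁻³ → stable
  158–180 m: −αΔT+βΔS = −(2.3 × 10⁻⁴)(+9.4)+(8 × 10⁻⁴)(-0.90) = -2.9 × 10⁻³ → UNSTABLE
The 158–180 m interval has Δρ < 0: lighter water underlies denser water.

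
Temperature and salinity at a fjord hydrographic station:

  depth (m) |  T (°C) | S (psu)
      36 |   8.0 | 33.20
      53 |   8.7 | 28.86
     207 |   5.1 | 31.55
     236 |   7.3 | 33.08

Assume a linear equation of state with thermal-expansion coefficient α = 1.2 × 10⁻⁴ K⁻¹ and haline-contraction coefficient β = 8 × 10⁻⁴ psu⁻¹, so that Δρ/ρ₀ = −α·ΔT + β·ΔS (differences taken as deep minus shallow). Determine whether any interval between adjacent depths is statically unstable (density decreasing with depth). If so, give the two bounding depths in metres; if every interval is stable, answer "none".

36–53 m

Evaluate Δρ/ρ₀ = −αΔT + βΔS across each adjacent pair:
  36–53 m: −αΔT+βΔS = −(1.2 × 10⁻⁴)(+0.7)+(8 × 10⁻⁴)(-4.34) = -3.6 × 10⁻³ → UNSTABLE
  53–207 m: −αΔT+βΔS = −(1.2 × 10⁻⁴)(-3.6)+(8 × 10⁻⁴)(+2.69) = 2.6 × 10⁻³ → stable
  207–236 m: −αΔT+βΔS = −(1.2 × 10⁻⁴)(+2.2)+(8 × 10⁻⁴)(+1.53) = 9.6 × 10⁻⁴ → stable
The 36–53 m interval has Δρ < 0: lighter water underlies denser water.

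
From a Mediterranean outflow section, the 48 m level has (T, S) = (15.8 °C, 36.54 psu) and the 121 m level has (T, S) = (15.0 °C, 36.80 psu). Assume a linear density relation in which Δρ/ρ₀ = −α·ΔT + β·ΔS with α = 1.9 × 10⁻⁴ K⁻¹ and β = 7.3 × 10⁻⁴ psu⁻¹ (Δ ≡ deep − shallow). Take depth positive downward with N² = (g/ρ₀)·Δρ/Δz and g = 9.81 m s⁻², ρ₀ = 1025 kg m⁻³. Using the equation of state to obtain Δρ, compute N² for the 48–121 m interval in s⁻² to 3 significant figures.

4.59 × 10⁻⁵ s⁻²

ΔT = -0.8 K, ΔS = +0.26 psu (deep − shallow).
Δρ/ρ₀ = −αΔT + βΔS = 1.52 × 10⁻⁴ + 1.898 × 10⁻⁴ = 3.418 × 10⁻⁴, so Δρ ≈ 0.3503 kg m⁻³.
N² = (g/ρ₀)·Δρ/Δz = g·(Δρ/ρ₀)/Δz = 9.81 × 3.418 × 10⁻⁴ / 73 = 4.5932 × 10⁻⁵ s⁻² ≈ 4.59 × 10⁻⁵ s⁻².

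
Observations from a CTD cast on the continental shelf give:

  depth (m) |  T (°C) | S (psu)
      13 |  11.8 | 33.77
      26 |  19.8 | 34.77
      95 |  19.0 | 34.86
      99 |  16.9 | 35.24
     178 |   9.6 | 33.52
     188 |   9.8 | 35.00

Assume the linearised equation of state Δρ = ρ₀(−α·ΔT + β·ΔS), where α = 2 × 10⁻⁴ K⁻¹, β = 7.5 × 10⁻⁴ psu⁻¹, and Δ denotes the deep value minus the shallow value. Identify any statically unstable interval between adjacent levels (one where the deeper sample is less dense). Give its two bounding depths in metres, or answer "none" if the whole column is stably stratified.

13–26 m

Evaluate Δρ/ρ₀ = −αΔT + βΔS across each adjacent pair:
  13–26 m: −αΔT+βΔS = −(2 × 10⁻⁴)(+8.0)+(7.5 × 10⁻⁴)(+1.00) = -8.5 × 10⁻⁴ → UNSTABLE
  26–95 m: −αΔT+βΔS = −(2 × 10⁻⁴)(-0.8)+(7.5 × 10⁻⁴)(+0.09) = 2.3 × 10⁻⁴ → stable
  95–99 m: −αΔT+βΔS = −(2 × 10⁻⁴)(-2.1)+(7.5 × 10⁻⁴)(+0.38) = 7.1 × 10⁻⁴ → stable
  99–178 m: −αΔT+βΔS = −(2 × 10⁻⁴)(-7.3)+(7.5 × 10⁻⁴)(-1.72) = 1.7 × 10⁻⁴ → stable
  178–188 m: −αΔT+βΔS = −(2 × 10⁻⁴)(+0.2)+(7.5 × 10⁻⁴)(+1.48) = 1.1 × 10⁻³ → stable
The 13–26 m interval has Δρ < 0: lighter water underlies denser water.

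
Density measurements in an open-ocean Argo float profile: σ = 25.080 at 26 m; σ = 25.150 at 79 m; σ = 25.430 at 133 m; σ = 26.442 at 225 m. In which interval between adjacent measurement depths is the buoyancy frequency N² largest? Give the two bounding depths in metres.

133–225 m

Compute the density gradient over each adjacent pair:
  26–79 m: Δρ/Δz = 0.070/53 = 1.3 × 10⁻³ kg m⁻⁴
  79–133 m: Δρ/Δz = 0.280/54 = 5.2 × 10⁻³ kg m⁻⁴
  133–225 m: Δρ/Δz = 1.012/92 = 0.011 kg m⁻⁴
The largest gradient is in the 133–225 m interval — the pycnocline.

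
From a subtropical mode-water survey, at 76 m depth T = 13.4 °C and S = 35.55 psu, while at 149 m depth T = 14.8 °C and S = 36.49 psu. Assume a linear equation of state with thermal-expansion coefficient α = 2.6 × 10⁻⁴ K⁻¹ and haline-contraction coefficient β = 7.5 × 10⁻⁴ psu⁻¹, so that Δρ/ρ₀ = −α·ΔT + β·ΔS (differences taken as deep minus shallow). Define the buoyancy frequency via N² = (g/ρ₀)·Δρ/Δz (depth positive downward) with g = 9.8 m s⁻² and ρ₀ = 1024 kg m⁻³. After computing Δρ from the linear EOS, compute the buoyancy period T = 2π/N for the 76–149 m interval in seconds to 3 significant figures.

929 s

ΔT = +1.4 K, ΔS = +0.94 psu (deep − shallow).
Δρ/ρ₀ = −αΔT + βΔS = -3.64 × 10⁻⁴ + 7.05 × 10⁻⁴ = 3.41 × 10⁻⁴, so Δρ ≈ 0.3492 kg m⁻³.
N² = (g/ρ₀)·Δρ/Δz = g·(Δρ/ρ₀)/Δz = 9.8 × 3.41 × 10⁻⁴ / 73 = 4.5778 × 10⁻⁵ s⁻².
N = √(4.5778 × 10⁻⁵) = 6.7659 × 10⁻³ rad s⁻¹ → T = 2π/N = 928.65 s ≈ 929 s.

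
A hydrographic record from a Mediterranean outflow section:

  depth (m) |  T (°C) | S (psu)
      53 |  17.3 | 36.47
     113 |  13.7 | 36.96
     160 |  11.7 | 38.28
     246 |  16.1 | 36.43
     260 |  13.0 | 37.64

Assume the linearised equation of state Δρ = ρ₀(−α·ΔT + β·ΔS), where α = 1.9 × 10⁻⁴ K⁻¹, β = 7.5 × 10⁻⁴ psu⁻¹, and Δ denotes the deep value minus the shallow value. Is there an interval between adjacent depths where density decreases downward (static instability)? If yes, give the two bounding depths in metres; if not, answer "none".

Evaluate Δρ/ρ₀ = −αΔT + βΔS across each adjacent pair:
  53–113 m: −αΔT+βΔS = −(1.9 × 10⁻⁴)(-3.6)+(7.5 × 10⁻⁴)(+0.49) = 1.1 × 10⁻³ → stable
  113–160 m: −αΔT+βΔS = −(1.9 × 10⁻⁴)(-2.0)+(7.5 × 10⁻⁴)(+1.32) = 1.4 × 10⁻³ → stable
  160–246 m: −αΔT+βΔS = −(1.9 × 10⁻⁴)(+4.4)+(7.5 × 10⁻⁴)(-1.85) = -2.2 × 10⁻³ → UNSTABLE
  246–260 m: −αΔT+βΔS = −(1.9 × 10⁻⁴)(-3.1)+(7.5 × 10⁻⁴)(+1.21) = 1.5 × 10⁻³ → stable
The 160–246 m interval has Δρ < 0: lighter water underlies denser water.

160–246 m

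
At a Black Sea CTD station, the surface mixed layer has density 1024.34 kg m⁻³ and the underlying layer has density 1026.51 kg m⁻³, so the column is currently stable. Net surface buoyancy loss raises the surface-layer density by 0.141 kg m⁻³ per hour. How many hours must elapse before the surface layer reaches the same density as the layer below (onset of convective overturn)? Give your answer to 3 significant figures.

15.4 hours

Density deficit of the surface layer: 1026.51 − 1024.34 = 2.17 kg m⁻³.
Required change = 2.17 / 0.141 = 15.4 hours.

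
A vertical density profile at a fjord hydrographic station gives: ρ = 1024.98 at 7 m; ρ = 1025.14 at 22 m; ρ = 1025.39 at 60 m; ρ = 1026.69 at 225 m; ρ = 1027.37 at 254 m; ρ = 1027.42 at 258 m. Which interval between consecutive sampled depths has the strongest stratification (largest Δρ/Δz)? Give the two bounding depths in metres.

Compute the density gradient over each adjacent pair:
  7–22 m: Δρ/Δz = 0.16/15 = 0.011 kg m⁻⁴
  22–60 m: Δρ/Δz = 0.25/38 = 6.6 × 10⁻³ kg m⁻⁴
  60–225 m: Δρ/Δz = 1.30/165 = 7.9 × 10⁻³ kg m⁻⁴
  225–254 m: Δρ/Δz = 0.68/29 = 0.023 kg m⁻⁴
  254–258 m: Δρ/Δz = 0.05/4 = 0.013 kg m⁻⁴
The largest gradient is in the 225–254 m interval — the pycnocline.

225–254 m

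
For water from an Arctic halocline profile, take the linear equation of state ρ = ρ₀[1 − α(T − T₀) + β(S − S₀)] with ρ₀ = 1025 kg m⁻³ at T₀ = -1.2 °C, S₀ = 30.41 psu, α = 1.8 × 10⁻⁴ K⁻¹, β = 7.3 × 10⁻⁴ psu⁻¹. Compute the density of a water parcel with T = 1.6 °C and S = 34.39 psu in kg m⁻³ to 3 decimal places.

T − T₀ = +2.8 K, S − S₀ = +3.98 psu.
Bracket = 1 − α·(+2.8) + β·(+3.98) = 1 + (2.4014 × 10⁻³) = 1.0024014.
ρ = 1025 × 1.0024014 = 1027.461 kg m⁻³.

1027.461 kg m⁻³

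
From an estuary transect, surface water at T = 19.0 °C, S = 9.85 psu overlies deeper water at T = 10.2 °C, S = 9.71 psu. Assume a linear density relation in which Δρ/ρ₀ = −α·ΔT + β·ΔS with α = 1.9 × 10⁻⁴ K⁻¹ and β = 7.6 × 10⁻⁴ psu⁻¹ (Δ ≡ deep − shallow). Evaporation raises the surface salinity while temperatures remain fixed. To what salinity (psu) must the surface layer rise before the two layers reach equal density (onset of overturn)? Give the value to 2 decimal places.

Neutral buoyancy requires −α(T_deep − T_surf) + β(S_deep − S_surf′) = 0.
S_surf′ = S_deep − (α/β)·ΔT = 9.71 − (1.9 × 10⁻⁴/7.6 × 10⁻⁴)·(-8.8) = 11.9100 psu.
Increase required: 11.9100 − 9.85 = 2.0600 psu.

11.91 psu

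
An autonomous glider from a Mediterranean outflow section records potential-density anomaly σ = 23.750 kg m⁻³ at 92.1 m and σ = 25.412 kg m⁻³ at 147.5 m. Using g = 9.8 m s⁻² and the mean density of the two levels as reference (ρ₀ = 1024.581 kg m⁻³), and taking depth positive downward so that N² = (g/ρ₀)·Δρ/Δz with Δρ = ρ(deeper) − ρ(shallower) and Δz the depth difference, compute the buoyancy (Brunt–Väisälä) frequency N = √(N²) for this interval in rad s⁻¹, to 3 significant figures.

0.0169 rad s⁻¹

Δρ = 1025.412 − 1023.750 = 1.662 kg m⁻³ over Δz = 147.5 − 92.1 = 55.4 m.
N² = (9.8/1024.581) × (1.662/55.4) = 2.8695 × 10⁻⁴ s⁻².
N = √(2.8695 × 10⁻⁴) = 0.016940 rad s⁻¹ ≈ 0.0169 rad s⁻¹.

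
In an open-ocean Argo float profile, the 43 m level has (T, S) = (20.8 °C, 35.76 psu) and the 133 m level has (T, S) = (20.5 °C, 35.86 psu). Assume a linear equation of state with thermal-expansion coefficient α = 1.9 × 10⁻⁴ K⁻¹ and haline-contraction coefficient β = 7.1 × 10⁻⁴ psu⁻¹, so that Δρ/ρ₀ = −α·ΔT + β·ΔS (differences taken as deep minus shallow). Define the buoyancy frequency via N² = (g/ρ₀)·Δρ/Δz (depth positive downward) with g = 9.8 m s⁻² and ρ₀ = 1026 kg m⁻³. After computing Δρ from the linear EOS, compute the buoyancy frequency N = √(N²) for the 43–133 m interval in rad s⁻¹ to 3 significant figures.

ΔT = -0.3 K, ΔS = +0.10 psu (deep − shallow).
Δρ/ρ₀ = −αΔT + βΔS = 5.70 × 10⁻⁵ + 7.10 × 10⁻⁵ = 1.28 × 10⁻⁴, so Δρ ≈ 0.1313 kg m⁻³.
N² = (g/ρ₀)·Δρ/Δz = g·(Δρ/ρ₀)/Δz = 9.8 × 1.28 × 10⁻⁴ / 90 = 1.3938 × 10⁻⁵ s⁻².
N = √(1.3938 × 10⁻⁵) = 3.7334 × 10⁻³ rad s⁻¹ ≈ 3.73 × 10⁻³ rad s⁻¹.

3.73 × 10⁻³ rad s⁻¹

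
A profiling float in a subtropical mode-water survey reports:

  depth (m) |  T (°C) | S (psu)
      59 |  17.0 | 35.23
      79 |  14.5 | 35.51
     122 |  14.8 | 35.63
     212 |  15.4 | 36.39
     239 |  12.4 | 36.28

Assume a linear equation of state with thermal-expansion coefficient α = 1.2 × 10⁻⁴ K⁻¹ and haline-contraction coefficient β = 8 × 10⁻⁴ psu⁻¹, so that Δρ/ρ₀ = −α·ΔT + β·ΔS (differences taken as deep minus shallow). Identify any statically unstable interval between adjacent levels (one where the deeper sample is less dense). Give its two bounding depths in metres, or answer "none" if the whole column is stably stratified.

none

Evaluate Δρ/ρ₀ = −αΔT + βΔS across each adjacent pair:
  59–79 m: −αΔT+βΔS = −(1.2 × 10⁻⁴)(-2.5)+(8 × 10⁻⁴)(+0.28) = 5.2 × 10⁻⁴ → stable
  79–122 m: −αΔT+βΔS = −(1.2 × 10⁻⁴)(+0.3)+(8 × 10⁻⁴)(+0.12) = 6.0 × 10⁻⁵ → stable
  122–212 m: −αΔT+βΔS = −(1.2 × 10⁻⁴)(+0.6)+(8 × 10⁻⁴)(+0.76) = 5.4 × 10⁻⁴ → stable
  212–239 m: −αΔT+βΔS = −(1.2 × 10⁻⁴)(-3.0)+(8 × 10⁻⁴)(-0.11) = 2.7 × 10⁻⁴ → stable
Every interval has Δρ > 0: the column is stably stratified throughout.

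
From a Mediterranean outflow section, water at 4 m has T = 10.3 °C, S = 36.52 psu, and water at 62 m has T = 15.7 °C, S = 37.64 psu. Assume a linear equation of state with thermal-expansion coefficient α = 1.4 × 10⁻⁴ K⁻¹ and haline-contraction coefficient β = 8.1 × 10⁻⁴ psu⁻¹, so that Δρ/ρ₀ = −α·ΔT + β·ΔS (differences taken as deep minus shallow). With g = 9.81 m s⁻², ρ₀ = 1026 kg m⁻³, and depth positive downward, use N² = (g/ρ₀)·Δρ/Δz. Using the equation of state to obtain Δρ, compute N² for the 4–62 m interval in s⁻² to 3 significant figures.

2.56 × 10⁻⁵ s⁻²

ΔT = +5.4 K, ΔS = +1.12 psu (deep − shallow).
Δρ/ρ₀ = −αΔT + βΔS = -7.56 × 10⁻⁴ + 9.072 × 10⁻⁴ = 1.512 × 10⁻⁴, so Δρ ≈ 0.1551 kg m⁻³.
N² = (g/ρ₀)·Δρ/Δz = g·(Δρ/ρ₀)/Δz = 9.81 × 1.512 × 10⁻⁴ / 58 = 2.5574 × 10⁻⁵ s⁻² ≈ 2.56 × 10⁻⁵ s⁻².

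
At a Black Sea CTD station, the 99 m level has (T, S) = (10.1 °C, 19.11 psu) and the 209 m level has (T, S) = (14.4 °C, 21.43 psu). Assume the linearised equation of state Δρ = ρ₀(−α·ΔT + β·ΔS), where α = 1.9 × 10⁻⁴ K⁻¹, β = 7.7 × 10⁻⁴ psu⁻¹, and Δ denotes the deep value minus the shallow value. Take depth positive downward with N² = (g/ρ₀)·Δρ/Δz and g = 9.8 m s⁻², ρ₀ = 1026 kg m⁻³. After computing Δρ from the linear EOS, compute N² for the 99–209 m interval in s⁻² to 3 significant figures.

8.64 × 10⁻⁵ s⁻²

ΔT = +4.3 K, ΔS = +2.32 psu (deep − shallow).
Δρ/ρ₀ = −αΔT + βΔS = -8.17 × 10⁻⁴ + 1.7864 × 10⁻³ = 9.694 × 10⁻⁴, so Δρ ≈ 0.9946 kg m⁻³.
N² = (g/ρ₀)·Δρ/Δz = g·(Δρ/ρ₀)/Δz = 9.8 × 9.694 × 10⁻⁴ / 110 = 8.6365 × 10⁻⁵ s⁻² ≈ 8.64 × 10⁻⁵ s⁻².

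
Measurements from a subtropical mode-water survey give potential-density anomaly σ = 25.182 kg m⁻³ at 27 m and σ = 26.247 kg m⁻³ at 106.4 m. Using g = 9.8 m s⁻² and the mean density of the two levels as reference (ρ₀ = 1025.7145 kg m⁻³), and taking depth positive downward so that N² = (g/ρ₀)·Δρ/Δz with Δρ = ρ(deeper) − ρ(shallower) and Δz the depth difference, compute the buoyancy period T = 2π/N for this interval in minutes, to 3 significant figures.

Δρ = 1026.247 − 1025.182 = 1.065 kg m⁻³ over Δz = 106.4 − 27 = 79.4 m.
N² = (9.8/1025.7145) × (1.065/79.4) = 1.2815 × 10⁻⁴ s⁻².
N = √(1.2815 × 10⁻⁴) = 0.011320 rad s⁻¹, so T = 2π/N = 555.05 s = 9.2508 min ≈ 9.25 min.
A positive N² confirms static stability across the interval.

9.25 min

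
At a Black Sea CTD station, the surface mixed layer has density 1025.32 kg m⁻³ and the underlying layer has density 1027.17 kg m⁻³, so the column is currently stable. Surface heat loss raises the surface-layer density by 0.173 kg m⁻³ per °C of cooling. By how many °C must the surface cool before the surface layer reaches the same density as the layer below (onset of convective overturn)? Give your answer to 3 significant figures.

10.7 °C

Density deficit of the surface layer: 1027.17 − 1025.32 = 1.85 kg m⁻³.
Required change = 1.85 / 0.173 = 10.7 °C.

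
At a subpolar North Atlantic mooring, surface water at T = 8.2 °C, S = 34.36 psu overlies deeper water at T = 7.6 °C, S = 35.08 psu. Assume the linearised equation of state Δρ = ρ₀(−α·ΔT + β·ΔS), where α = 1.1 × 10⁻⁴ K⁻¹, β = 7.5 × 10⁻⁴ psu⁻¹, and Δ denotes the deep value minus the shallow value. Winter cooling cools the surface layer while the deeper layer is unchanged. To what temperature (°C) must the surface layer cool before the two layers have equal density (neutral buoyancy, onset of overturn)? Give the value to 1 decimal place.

2.7 °C

Neutral buoyancy requires Δρ = 0, i.e. −α(T_deep − T_surf′) + β(S_deep − S_surf) = 0.
T_surf′ = T_deep − (β/α)·ΔS = 7.6 − (7.5 × 10⁻⁴/1.1 × 10⁻⁴)·(+0.72) = 2.691 °C.
Cooling required: 8.2 − (2.691) = 5.509 °C.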